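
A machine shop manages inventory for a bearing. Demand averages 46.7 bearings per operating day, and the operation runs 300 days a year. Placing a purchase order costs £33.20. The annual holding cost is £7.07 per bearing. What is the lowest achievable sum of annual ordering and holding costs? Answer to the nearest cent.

TC* ≈ £2,564.56

Annual demand D = 46.7 × 300 = 14,010.
EOQ = √(2DS/H) = √(2 × 14,010 × 33.2 / 7.07) ≈ 362.74.
At Q*, ordering cost (D/Q*)S equals holding cost (Q*/2)H, each = √(DSH/2).
Minimum total = √(2DSH) = √(2 × 14,010 × 33.2 × 7.07) ≈ 2564.560.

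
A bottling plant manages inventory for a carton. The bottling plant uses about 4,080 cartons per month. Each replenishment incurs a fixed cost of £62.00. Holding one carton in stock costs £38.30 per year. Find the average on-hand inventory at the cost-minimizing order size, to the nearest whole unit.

Average inventory ≈ 199 cartons

Annual demand D = 4,080 × 12 = 48,960.
The optimal lot size = √(2DS/H) = √(2 × 48,960 × 62 / 38.3) ≈ 398.14.
Average inventory = Q*/2 ≈ 398.14 / 2 = 199.068.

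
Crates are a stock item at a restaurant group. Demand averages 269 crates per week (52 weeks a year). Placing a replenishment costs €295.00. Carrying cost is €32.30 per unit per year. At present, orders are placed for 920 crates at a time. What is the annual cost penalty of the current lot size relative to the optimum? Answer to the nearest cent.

Extra cost ≈ €3,016.33 per year

Annual demand D = 269 × 52 = 13,988.
EOQ = √(2DS/H) = √(2 × 13,988 × 295 / 32.3) ≈ 505.48.
Cost at Q* = (D/Q*)S + (Q*/2)H = √(2DSH) ≈ €16,326.95.
Cost at Q = 920: (13,988/920)×295 + (920/2)×32.3 = €4,485.28 + €14,858.00 = €19,343.28.
Excess = €19,343.28 − €16,326.95 = €3,016.33.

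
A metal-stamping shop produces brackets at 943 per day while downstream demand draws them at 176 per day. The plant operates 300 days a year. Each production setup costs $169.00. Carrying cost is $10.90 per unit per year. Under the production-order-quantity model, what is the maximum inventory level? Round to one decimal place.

I_max ≈ 1,154.0 brackets

Annual demand D = 176 × 300 = 52,800.
Production build-up factor (1 − d/p) = 1 − 176/943 = 0.8134.
Q* = √(2DS / (H(1 − d/p))) = √(2 × 52,800 × 169 / (10.9 × 0.8134)).
= √(17,846,400 / 8.8656) ≈ 1418.797.
Maximum inventory = Q*(1 − d/p) = 1418.797 × 0.8134 ≈ 1153.995.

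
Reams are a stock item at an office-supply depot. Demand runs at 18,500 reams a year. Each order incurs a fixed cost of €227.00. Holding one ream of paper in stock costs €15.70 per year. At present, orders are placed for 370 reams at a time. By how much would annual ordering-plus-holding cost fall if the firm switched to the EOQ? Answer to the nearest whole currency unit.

EOQ = √(2DS/H) = √(2 × 18,500 × 227 / 15.7) ≈ 731.42.
Cost at Q* = (D/Q*)S + (Q*/2)H = √(2DSH) ≈ €11,483.22.
Cost at Q = 370: (18,500/370)×227 + (370/2)×15.7 = €11,350.00 + €2,904.50 = €14,254.50.
Excess = €14,254.50 − €11,483.22 = €2,771.28.

Extra cost ≈ €2,771 per year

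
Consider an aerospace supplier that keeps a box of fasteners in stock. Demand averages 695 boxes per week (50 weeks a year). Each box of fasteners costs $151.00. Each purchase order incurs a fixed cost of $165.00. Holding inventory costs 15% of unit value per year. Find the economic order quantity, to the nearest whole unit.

Annual demand D = 695 × 50 = 34,750.
Holding cost H = 0.15 × $151.00 = $22.6500 per unit per year.
EOQ = √(2DS / H) = √(2 × 34,750 × 165 / 22.65).
= √(11,467,500 / 22.65) = √506,291.3907 ≈ 711.542.

Q* ≈ 712 boxes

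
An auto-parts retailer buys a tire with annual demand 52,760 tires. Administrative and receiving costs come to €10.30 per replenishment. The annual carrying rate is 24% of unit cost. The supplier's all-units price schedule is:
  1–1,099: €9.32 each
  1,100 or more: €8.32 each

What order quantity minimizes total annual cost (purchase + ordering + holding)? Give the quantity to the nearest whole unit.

Q* ≈ 1,100 tires

Holding cost per unit per year at price C is H = 0.24·C.
Candidates are each tier's EOQ (if it falls in that tier) and each price-break quantity.
EOQ at €9.32 = 697.1 (feasible in tier 1): TC = 52,760×€9.32 + (52,760/697.1)×10.3 + (697.1/2)×0.24×€9.32 = €493,282.39.
EOQ at €8.32 = 737.8 < 1100, so use break Q=1100: TC = 52,760×€8.32 + (52,760/1100.0)×10.3 + (1100.0/2)×0.24×€8.32 = €440,555.47.
Lowest total cost is €440,555.47 at Q = 1100.0.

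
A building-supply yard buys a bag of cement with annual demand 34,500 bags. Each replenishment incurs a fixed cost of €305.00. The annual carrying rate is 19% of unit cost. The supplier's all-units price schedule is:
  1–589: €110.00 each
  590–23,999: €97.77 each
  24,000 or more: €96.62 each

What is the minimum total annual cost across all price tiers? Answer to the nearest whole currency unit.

Holding cost per unit per year at price C is H = 0.19·C.
Evaluate total cost at each tier's feasible EOQ or, if the EOQ is below the tier, at the tier's minimum quantity.
Tier 1 (€110.00): EOQ = 1003.5 exceeds tier's upper bound 589, so this tier is dominated.
EOQ at €97.77 = 1064.4 (feasible in tier 2): TC = 34,500×€97.77 + (34,500/1064.4)×305 + (1064.4/2)×0.19×€97.77 = €3,392,837.16.
EOQ at €96.62 = 1070.7 < 24000, so use break Q=24000: TC = 34,500×€96.62 + (34,500/24000.0)×305 + (24000.0/2)×0.19×€96.62 = €3,554,122.04.
Lowest total cost among the candidates is at Q = 1064.4.

TC* ≈ €3,392,837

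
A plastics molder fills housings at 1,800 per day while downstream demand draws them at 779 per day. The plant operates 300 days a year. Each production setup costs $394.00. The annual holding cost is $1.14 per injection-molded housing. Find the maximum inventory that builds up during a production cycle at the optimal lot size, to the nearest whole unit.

I_max ≈ 9,572 housings

Annual demand D = 779 × 300 = 233,700.
Production build-up factor (1 − d/p) = 1 − 779/1,800 = 0.5672.
Q* = √(2DS / (H(1 − d/p))) = √(2 × 233,700 × 394 / (1.14 × 0.5672)).
= √(184,155,600 / 0.6466) ≈ 16875.763.
Maximum inventory = Q*(1 − d/p) = 16875.763 × 0.5672 ≈ 9572.308.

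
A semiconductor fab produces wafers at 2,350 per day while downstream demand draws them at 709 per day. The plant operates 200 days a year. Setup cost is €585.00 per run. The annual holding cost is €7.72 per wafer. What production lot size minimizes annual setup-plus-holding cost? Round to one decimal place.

Annual demand D = 709 × 200 = 141,800.
Production build-up factor (1 − d/p) = 1 − 709/2,350 = 0.6983.
Q* = √(2DS / (H(1 − d/p))) = √(2 × 141,800 × 585 / (7.72 × 0.6983)).
= √(165,906,000 / 5.3909) ≈ 5547.560.

Q* ≈ 5,547.6 wafers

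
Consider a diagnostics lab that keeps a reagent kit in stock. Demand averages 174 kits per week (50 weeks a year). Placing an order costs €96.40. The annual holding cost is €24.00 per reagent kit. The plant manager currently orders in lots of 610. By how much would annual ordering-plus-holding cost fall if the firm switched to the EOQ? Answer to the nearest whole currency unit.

Annual demand D = 174 × 50 = 8,700.
EOQ = √(2DS/H) = √(2 × 8,700 × 96.4 / 24) ≈ 264.37.
Cost at Q* = (D/Q*)S + (Q*/2)H = √(2DSH) ≈ €6,344.81.
Cost at Q = 610: (8,700/610)×96.4 + (610/2)×24 = €1,374.89 + €7,320.00 = €8,694.89.
Excess = €8,694.89 − €6,344.81 = €2,350.07.

Extra cost ≈ €2,350 per year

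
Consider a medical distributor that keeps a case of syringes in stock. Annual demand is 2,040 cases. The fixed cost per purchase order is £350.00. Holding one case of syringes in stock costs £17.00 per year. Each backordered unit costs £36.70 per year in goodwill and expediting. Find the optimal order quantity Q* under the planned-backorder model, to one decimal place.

Q* ≈ 350.6 cases

With planned backorders, Q* = √(2DS/H) · √((H+B)/B).
√(2DS/H) = √(2 × 2,040 × 350 / 17) = 289.828.
√((H+B)/B) = √((17+36.7)/36.7) = 1.2096.
Q* ≈ 350.585.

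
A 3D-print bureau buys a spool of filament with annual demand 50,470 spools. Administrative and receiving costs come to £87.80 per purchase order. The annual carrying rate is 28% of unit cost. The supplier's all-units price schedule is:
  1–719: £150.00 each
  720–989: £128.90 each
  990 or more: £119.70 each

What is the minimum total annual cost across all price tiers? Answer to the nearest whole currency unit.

Holding cost per unit per year at price C is H = 0.28·C.
Candidates are each tier's EOQ (if it falls in that tier) and each price-break quantity.
EOQ at £150.00 = 459.4 (feasible in tier 1): TC = 50,470×£150.00 + (50,470/459.4)×87.8 + (459.4/2)×0.28×£150.00 = £7,589,793.17.
EOQ at £128.90 = 495.5 < 720, so use break Q=720: TC = 50,470×£128.90 + (50,470/720.0)×87.8 + (720.0/2)×0.28×£128.90 = £6,524,730.66.
EOQ at £119.70 = 514.2 < 990, so use break Q=990: TC = 50,470×£119.70 + (50,470/990.0)×87.8 + (990.0/2)×0.28×£119.70 = £6,062,325.45.
Lowest total cost among the candidates is at Q = 990.0.

TC* ≈ £6,062,325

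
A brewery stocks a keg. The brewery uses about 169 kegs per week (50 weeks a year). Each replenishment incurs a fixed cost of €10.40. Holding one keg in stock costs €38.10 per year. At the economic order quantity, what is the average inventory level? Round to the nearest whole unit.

Average inventory ≈ 34 kegs

Annual demand D = 169 × 50 = 8,450.
The optimal lot size = √(2DS/H) = √(2 × 8,450 × 10.4 / 38.1) ≈ 67.92.
Average inventory = Q*/2 ≈ 67.92 / 2 = 33.960.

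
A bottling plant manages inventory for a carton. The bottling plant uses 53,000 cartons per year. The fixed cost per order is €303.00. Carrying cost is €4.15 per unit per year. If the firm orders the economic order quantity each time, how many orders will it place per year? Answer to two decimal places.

EOQ = √(2DS/H) = √(2 × 53,000 × 303 / 4.15) ≈ 2781.96.
Orders per year = D / Q* = 53,000 / 2781.96 ≈ 19.051.

N ≈ 19.05 orders per year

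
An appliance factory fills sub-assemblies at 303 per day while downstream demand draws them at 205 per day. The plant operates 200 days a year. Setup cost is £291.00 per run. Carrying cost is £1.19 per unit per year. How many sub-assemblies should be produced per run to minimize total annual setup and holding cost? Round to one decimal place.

Q* ≈ 7,873.9 sub-assemblies

Annual demand D = 205 × 200 = 41,000.
Production build-up factor (1 − d/p) = 1 − 205/303 = 0.3234.
Q* = √(2DS / (H(1 − d/p))) = √(2 × 41,000 × 291 / (1.19 × 0.3234)).
= √(23,862,000 / 0.3849) ≈ 7873.870.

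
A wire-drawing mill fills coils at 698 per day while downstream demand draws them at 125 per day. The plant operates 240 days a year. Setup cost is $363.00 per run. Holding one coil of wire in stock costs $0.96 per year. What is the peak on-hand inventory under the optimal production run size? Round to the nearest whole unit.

Annual demand D = 125 × 240 = 30,000.
Production build-up factor (1 − d/p) = 1 − 125/698 = 0.8209.
Q* = √(2DS / (H(1 − d/p))) = √(2 × 30,000 × 363 / (0.96 × 0.8209)).
= √(21,780,000 / 0.7881) ≈ 5257.070.
Maximum inventory = Q*(1 − d/p) = 5257.070 × 0.8209 ≈ 4315.617.

I_max ≈ 4,316 coils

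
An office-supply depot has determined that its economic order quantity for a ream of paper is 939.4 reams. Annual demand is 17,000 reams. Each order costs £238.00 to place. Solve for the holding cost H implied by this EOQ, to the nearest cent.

Invert the EOQ relation Q*² = 2DS/H.
From Q* = √(2DS/H): H = 2DS / Q*² = 2 × 17,000 × 238 / 939.4² = 9.1697.

H ≈ £9.17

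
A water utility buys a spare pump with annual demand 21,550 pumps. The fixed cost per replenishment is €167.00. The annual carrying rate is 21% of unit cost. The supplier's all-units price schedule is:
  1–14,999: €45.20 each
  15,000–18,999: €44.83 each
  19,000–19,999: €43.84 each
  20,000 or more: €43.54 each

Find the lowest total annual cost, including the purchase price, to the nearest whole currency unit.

TC* ≈ €982,326

Holding cost per unit per year at price C is H = 0.21·C.
Candidates are each tier's EOQ (if it falls in that tier) and each price-break quantity.
EOQ at €45.20 = 870.8 (feasible in tier 1): TC = 21,550×€45.20 + (21,550/870.8)×167 + (870.8/2)×0.21×€45.20 = €982,325.63.
EOQ at €44.83 = 874.4 < 15000, so use break Q=15000: TC = 21,550×€44.83 + (21,550/15000.0)×167 + (15000.0/2)×0.21×€44.83 = €1,036,933.67.
EOQ at €43.84 = 884.2 < 19000, so use break Q=19000: TC = 21,550×€43.84 + (21,550/19000.0)×167 + (19000.0/2)×0.21×€43.84 = €1,032,402.21.
EOQ at €43.54 = 887.2 < 20000, so use break Q=20000: TC = 21,550×€43.54 + (21,550/20000.0)×167 + (20000.0/2)×0.21×€43.54 = €1,029,900.94.
Lowest total cost among the candidates is at Q = 870.8.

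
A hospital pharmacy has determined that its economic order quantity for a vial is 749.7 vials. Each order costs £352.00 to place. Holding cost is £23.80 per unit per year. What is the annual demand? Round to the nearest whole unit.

Squaring Q* = √(2DS/H) gives Q*² = 2DS/H.
From Q* = √(2DS/H): D = Q*²H / (2S) = 749.7² × 23.8 / (2 × 352) = 19001.125.

D ≈ 19,001 vials per year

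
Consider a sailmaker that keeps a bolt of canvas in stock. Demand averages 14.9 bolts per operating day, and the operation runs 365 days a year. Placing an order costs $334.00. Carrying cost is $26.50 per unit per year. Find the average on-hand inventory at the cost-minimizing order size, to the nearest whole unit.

Average inventory ≈ 185 bolts

Annual demand D = 14.9 × 365 = 5,438.5.
Q* = √(2DS/H) = √(2 × 5,438.5 × 334 / 26.5) ≈ 370.26.
Average inventory = Q*/2 ≈ 370.26 / 2 = 185.129.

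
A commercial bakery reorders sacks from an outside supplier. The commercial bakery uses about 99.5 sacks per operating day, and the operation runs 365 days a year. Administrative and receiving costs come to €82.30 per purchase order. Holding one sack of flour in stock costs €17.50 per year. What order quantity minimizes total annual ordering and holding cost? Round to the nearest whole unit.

Annual demand D = 99.5 × 365 = 36,317.5.
EOQ = √(2DS / H) = √(2 × 36,317.5 × 82.3 / 17.5).
= √(5,977,860.5 / 17.5) = √341,592.0286 ≈ 584.459.

Q* ≈ 584 sacks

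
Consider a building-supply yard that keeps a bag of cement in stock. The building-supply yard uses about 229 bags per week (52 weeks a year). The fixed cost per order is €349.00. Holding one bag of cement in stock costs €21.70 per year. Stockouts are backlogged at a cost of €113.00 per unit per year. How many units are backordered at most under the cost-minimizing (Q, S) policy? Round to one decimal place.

Annual demand D = 229 × 52 = 11,908.
With planned backorders, Q* = √(2DS/H) · √((H+B)/B).
√(2DS/H) = √(2 × 11,908 × 349 / 21.7) = 618.895.
√((H+B)/B) = √((21.7+113)/113) = 1.0918.
Q* ≈ 675.712.
S* = Q* · H/(H+B) = 675.712 × 21.7/134.7 ≈ 108.856.

S* ≈ 108.9 bags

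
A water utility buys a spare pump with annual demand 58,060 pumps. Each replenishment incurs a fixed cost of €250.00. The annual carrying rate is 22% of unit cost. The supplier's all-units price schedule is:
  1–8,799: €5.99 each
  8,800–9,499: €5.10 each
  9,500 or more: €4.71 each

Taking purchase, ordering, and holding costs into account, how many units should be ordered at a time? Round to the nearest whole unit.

Holding cost per unit per year at price C is H = 0.22·C.
For each price level, check whether its EOQ is feasible; otherwise the best quantity at that price is the breakpoint.
EOQ at €5.99 = 4693.5 (feasible in tier 1): TC = 58,060×€5.99 + (58,060/4693.5)×250 + (4693.5/2)×0.22×€5.99 = €353,964.52.
EOQ at €5.10 = 5086.6 < 8800, so use break Q=8800: TC = 58,060×€5.10 + (58,060/8800.0)×250 + (8800.0/2)×0.22×€5.10 = €302,692.23.
EOQ at €4.71 = 5293.0 < 9500, so use break Q=9500: TC = 58,060×€4.71 + (58,060/9500.0)×250 + (9500.0/2)×0.22×€4.71 = €279,912.44.
Lowest total cost is €279,912.44 at Q = 9500.0.

Q* ≈ 9,500 pumps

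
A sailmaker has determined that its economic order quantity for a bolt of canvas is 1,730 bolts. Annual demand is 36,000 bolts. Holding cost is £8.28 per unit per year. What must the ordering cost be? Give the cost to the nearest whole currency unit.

Squaring Q* = √(2DS/H) gives Q*² = 2DS/H.
From Q* = √(2DS/H): S = Q*²H / (2D) = 1,730² × 8.28 / (2 × 36,000) = 344.1835.

S ≈ £344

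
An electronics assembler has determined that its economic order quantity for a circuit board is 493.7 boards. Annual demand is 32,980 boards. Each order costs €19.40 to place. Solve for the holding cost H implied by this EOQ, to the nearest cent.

Squaring Q* = √(2DS/H) gives Q*² = 2DS/H.
From Q* = √(2DS/H): H = 2DS / Q*² = 2 × 32,980 × 19.4 / 493.7² = 5.2500.

H ≈ €5.25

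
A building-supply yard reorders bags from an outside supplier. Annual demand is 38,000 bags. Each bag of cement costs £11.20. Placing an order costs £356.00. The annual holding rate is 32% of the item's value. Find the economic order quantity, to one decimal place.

Q* ≈ 2,747.6 bags

Holding cost H = 0.32 × £11.20 = £3.5840 per unit per year.
EOQ = √(2DS / H) = √(2 × 38,000 × 356 / 3.584).
= √(27,056,000 / 3.584) = √7,549,107.1429 ≈ 2747.564.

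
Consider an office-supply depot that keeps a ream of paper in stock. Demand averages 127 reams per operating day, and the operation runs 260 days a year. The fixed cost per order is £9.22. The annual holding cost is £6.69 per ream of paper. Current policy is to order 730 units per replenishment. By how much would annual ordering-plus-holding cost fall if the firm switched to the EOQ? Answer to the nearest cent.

Annual demand D = 127 × 260 = 33,020.
EOQ = √(2DS/H) = √(2 × 33,020 × 9.22 / 6.69) ≈ 301.69.
Cost at Q* = (D/Q*)S + (Q*/2)H = √(2DSH) ≈ £2,018.28.
Cost at Q = 730: (33,020/730)×9.22 + (730/2)×6.69 = £417.05 + £2,441.85 = £2,858.90.
Excess = £2,858.90 − £2,018.28 = £840.61.

Extra cost ≈ £840.61 per year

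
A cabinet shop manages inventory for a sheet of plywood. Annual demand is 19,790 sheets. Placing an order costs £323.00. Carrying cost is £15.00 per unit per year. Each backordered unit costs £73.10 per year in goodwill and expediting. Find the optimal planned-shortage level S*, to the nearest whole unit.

S* ≈ 173 sheets

With planned backorders, Q* = √(2DS/H) · √((H+B)/B).
√(2DS/H) = √(2 × 19,790 × 323 / 15) = 923.195.
√((H+B)/B) = √((15+73.1)/73.1) = 1.0978.
Q* ≈ 1013.498.
S* = Q* · H/(H+B) = 1013.498 × 15/88.1 ≈ 172.559.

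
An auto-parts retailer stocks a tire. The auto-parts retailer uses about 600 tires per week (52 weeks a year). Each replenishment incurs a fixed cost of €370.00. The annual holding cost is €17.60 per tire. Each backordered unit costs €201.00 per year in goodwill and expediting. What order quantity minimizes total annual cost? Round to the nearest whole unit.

Q* ≈ 1,194 tires

Annual demand D = 600 × 52 = 31,200.
With planned backorders, Q* = √(2DS/H) · √((H+B)/B).
√(2DS/H) = √(2 × 31,200 × 370 / 17.6) = 1145.346.
√((H+B)/B) = √((17.6+201)/201) = 1.0429.
Q* ≈ 1194.439.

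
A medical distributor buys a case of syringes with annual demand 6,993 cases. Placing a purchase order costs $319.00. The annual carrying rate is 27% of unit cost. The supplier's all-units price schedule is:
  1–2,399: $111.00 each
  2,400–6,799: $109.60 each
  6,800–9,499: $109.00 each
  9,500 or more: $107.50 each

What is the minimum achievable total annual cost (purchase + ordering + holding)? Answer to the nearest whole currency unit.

Holding cost per unit per year at price C is H = 0.27·C.
For each price level, check whether its EOQ is feasible; otherwise the best quantity at that price is the breakpoint.
EOQ at $111.00 = 385.8 (feasible in tier 1): TC = 6,993×$111.00 + (6,993/385.8)×319 + (385.8/2)×0.27×$111.00 = $787,786.40.
EOQ at $109.60 = 388.3 < 2400, so use break Q=2400: TC = 6,993×$109.60 + (6,993/2400.0)×319 + (2400.0/2)×0.27×$109.60 = $802,872.69.
EOQ at $109.00 = 389.4 < 6800, so use break Q=6800: TC = 6,993×$109.00 + (6,993/6800.0)×319 + (6800.0/2)×0.27×$109.00 = $862,627.05.
EOQ at $107.50 = 392.1 < 9500, so use break Q=9500: TC = 6,993×$107.50 + (6,993/9500.0)×319 + (9500.0/2)×0.27×$107.50 = $889,851.07.
Lowest total cost among the candidates is at Q = 385.8.

TC* ≈ $787,786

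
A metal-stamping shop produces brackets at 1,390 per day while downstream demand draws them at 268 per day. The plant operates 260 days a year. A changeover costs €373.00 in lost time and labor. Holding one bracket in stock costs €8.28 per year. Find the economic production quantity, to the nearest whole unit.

Q* ≈ 2,789 brackets

Annual demand D = 268 × 260 = 69,680.
Production build-up factor (1 − d/p) = 1 − 268/1,390 = 0.8072.
Q* = √(2DS / (H(1 − d/p))) = √(2 × 69,680 × 373 / (8.28 × 0.8072)).
= √(51,981,280 / 6.6836) ≈ 2788.812.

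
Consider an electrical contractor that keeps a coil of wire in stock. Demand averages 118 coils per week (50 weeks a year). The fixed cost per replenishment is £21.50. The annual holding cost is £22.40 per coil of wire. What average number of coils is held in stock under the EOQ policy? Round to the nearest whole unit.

Average inventory ≈ 53 coils

Annual demand D = 118 × 50 = 5,900.
The optimal lot size = √(2DS/H) = √(2 × 5,900 × 21.5 / 22.4) ≈ 106.42.
Average inventory = Q*/2 ≈ 106.42 / 2 = 53.212.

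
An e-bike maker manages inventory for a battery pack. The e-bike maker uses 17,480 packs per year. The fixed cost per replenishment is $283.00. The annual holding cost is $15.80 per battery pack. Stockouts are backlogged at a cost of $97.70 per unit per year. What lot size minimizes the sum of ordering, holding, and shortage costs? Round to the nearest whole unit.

With planned backorders, Q* = √(2DS/H) · √((H+B)/B).
√(2DS/H) = √(2 × 17,480 × 283 / 15.8) = 791.317.
√((H+B)/B) = √((15.8+97.7)/97.7) = 1.0778.
Q* ≈ 852.906.

Q* ≈ 853 packs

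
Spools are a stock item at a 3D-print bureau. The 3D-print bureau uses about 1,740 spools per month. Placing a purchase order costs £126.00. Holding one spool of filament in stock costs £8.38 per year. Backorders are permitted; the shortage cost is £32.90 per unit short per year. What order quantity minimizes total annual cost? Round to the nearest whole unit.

Annual demand D = 1,740 × 12 = 20,880.
With planned backorders, Q* = √(2DS/H) · √((H+B)/B).
√(2DS/H) = √(2 × 20,880 × 126 / 8.38) = 792.398.
√((H+B)/B) = √((8.38+32.9)/32.9) = 1.1201.
Q* ≈ 887.596.

Q* ≈ 888 spools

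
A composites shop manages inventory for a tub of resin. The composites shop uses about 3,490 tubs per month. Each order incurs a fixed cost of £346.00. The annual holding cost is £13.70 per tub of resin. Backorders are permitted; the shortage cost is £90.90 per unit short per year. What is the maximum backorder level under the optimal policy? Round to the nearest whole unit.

Annual demand D = 3,490 × 12 = 41,880.
With planned backorders, Q* = √(2DS/H) · √((H+B)/B).
√(2DS/H) = √(2 × 41,880 × 346 / 13.7) = 1454.441.
√((H+B)/B) = √((13.7+90.9)/90.9) = 1.0727.
Q* ≈ 1560.199.
S* = Q* · H/(H+B) = 1560.199 × 13.7/104.6 ≈ 204.347.

S* ≈ 204 tubs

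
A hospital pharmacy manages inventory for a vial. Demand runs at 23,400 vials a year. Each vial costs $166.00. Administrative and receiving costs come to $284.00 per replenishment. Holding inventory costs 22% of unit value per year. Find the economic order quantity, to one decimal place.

Holding cost H = 0.22 × $166.00 = $36.5200 per unit per year.
EOQ = √(2DS / H) = √(2 × 23,400 × 284 / 36.52).
= √(13,291,200 / 36.52) = √363,943.0449 ≈ 603.277.

Q* ≈ 603.3 vials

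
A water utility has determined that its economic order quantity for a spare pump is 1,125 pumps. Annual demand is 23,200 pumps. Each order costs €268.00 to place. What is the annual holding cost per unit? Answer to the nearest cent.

Invert the EOQ relation Q*² = 2DS/H.
From Q* = √(2DS/H): H = 2DS / Q*² = 2 × 23,200 × 268 / 1,125² = 9.8253.

H ≈ €9.83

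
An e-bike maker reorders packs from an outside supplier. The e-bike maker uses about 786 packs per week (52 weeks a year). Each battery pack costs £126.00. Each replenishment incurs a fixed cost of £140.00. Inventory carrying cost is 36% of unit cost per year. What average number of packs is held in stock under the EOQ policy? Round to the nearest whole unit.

Average inventory ≈ 251 packs

Annual demand D = 786 × 52 = 40,872.
Holding cost H = 0.36 × £126.00 = £45.3600 per unit per year.
EOQ = √(2DS/H) = √(2 × 40,872 × 140 / 45.36) ≈ 502.29.
Average inventory = Q*/2 ≈ 502.29 / 2 = 251.146.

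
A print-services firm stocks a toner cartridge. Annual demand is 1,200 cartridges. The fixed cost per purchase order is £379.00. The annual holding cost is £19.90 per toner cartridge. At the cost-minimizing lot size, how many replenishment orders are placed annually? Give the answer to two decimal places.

N ≈ 5.61 orders per year

Q* = √(2DS/H) = √(2 × 1,200 × 379 / 19.9) ≈ 213.80.
Orders per year = D / Q* = 1,200 / 213.80 ≈ 5.613.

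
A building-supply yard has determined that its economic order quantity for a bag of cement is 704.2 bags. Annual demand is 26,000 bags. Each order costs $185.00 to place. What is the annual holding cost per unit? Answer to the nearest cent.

Invert the EOQ relation Q*² = 2DS/H.
From Q* = √(2DS/H): H = 2DS / Q*² = 2 × 26,000 × 185 / 704.2² = 19.3992.

H ≈ $19.40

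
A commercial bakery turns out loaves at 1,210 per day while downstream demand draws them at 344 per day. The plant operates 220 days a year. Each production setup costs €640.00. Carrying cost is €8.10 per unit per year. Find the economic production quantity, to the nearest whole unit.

Annual demand D = 344 × 220 = 75,680.
Production build-up factor (1 − d/p) = 1 − 344/1,210 = 0.7157.
Q* = √(2DS / (H(1 − d/p))) = √(2 × 75,680 × 640 / (8.1 × 0.7157)).
= √(96,870,400 / 5.7972) ≈ 4087.773.

Q* ≈ 4,088 loaves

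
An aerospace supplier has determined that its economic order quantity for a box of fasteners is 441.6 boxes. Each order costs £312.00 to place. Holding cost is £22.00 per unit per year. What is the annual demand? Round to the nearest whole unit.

D ≈ 6,875 boxes per year

The basic EOQ model gives Q* = √(2DS/H); rearrange for the unknown.
From Q* = √(2DS/H): D = Q*²H / (2S) = 441.6² × 22 / (2 × 312) = 6875.372.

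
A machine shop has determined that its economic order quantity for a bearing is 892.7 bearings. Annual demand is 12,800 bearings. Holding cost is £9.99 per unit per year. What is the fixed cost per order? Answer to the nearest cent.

S ≈ £310.98

Invert the EOQ relation Q*² = 2DS/H.
From Q* = √(2DS/H): S = Q*²H / (2D) = 892.7² × 9.99 / (2 × 12,800) = 310.9830.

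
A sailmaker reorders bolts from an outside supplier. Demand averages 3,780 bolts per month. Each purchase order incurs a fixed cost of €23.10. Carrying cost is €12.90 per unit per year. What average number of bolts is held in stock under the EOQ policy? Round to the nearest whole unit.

Annual demand D = 3,780 × 12 = 45,360.
Q* = √(2DS/H) = √(2 × 45,360 × 23.1 / 12.9) ≈ 403.05.
Average inventory = Q*/2 ≈ 403.05 / 2 = 201.527.

Average inventory ≈ 202 bolts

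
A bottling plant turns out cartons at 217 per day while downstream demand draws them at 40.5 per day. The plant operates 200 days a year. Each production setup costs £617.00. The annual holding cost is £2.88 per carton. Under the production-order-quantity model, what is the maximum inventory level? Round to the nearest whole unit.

Annual demand D = 40.5 × 200 = 8,100.
Production build-up factor (1 − d/p) = 1 − 40.5/217 = 0.8134.
Q* = √(2DS / (H(1 − d/p))) = √(2 × 8,100 × 617 / (2.88 × 0.8134)).
= √(9,995,400 / 2.3425) ≈ 2065.672.
Maximum inventory = Q*(1 − d/p) = 2065.672 × 0.8134 ≈ 1680.143.

I_max ≈ 1,680 cartons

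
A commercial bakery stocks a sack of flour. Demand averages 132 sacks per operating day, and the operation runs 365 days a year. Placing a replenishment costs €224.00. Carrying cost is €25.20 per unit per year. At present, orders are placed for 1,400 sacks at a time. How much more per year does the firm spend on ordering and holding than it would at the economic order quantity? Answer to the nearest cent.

Extra cost ≈ €2,026.43 per year

Annual demand D = 132 × 365 = 48,180.
EOQ = √(2DS/H) = √(2 × 48,180 × 224 / 25.2) ≈ 925.49.
Cost at Q* = (D/Q*)S + (Q*/2)H = √(2DSH) ≈ €23,322.37.
Cost at Q = 1,400: (48,180/1,400)×224 + (1,400/2)×25.2 = €7,708.80 + €17,640.00 = €25,348.80.
Excess = €25,348.80 − €23,322.37 = €2,026.43.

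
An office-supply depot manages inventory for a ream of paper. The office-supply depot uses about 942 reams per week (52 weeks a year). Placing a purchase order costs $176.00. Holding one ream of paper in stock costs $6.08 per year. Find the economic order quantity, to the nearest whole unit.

Q* ≈ 1,684 reams

Annual demand D = 942 × 52 = 48,984.
EOQ = √(2DS / H) = √(2 × 48,984 × 176 / 6.08).
= √(17,242,368 / 6.08) = √2,835,915.7895 ≈ 1684.018.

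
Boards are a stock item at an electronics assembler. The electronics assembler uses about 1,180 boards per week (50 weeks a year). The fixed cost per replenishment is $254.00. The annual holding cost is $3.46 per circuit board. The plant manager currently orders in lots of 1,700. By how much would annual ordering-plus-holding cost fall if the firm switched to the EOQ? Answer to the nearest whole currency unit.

Extra cost ≈ $1,573 per year

Annual demand D = 1,180 × 50 = 59,000.
EOQ = √(2DS/H) = √(2 × 59,000 × 254 / 3.46) ≈ 2943.20.
Cost at Q* = (D/Q*)S + (Q*/2)H = √(2DSH) ≈ $10,183.47.
Cost at Q = 1,700: (59,000/1,700)×254 + (1,700/2)×3.46 = $8,815.29 + $2,941.00 = $11,756.29.
Excess = $11,756.29 − $10,183.47 = $1,572.82.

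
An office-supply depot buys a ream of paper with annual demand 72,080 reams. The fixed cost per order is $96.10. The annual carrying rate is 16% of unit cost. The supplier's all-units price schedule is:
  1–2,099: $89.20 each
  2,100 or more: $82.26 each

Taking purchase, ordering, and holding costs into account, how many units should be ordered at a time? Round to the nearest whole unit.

Q* ≈ 2,100 reams

Holding cost per unit per year at price C is H = 0.16·C.
Evaluate total cost at each tier's feasible EOQ or, if the EOQ is below the tier, at the tier's minimum quantity.
EOQ at $89.20 = 985.2 (feasible in tier 1): TC = 72,080×$89.20 + (72,080/985.2)×96.1 + (985.2/2)×0.16×$89.20 = $6,443,597.33.
EOQ at $82.26 = 1026.0 < 2100, so use break Q=2100: TC = 72,080×$82.26 + (72,080/2100.0)×96.1 + (2100.0/2)×0.16×$82.26 = $5,946,419.00.
Lowest total cost is $5,946,419.00 at Q = 2100.0.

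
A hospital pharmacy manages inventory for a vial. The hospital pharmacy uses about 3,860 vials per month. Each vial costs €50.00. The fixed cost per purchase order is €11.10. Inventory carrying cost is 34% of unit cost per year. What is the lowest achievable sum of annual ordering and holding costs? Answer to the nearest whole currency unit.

TC* ≈ €4,181

Annual demand D = 3,860 × 12 = 46,320.
Holding cost H = 0.34 × €50.00 = €17.0000 per unit per year.
The optimal lot size = √(2DS/H) = √(2 × 46,320 × 11.1 / 17) ≈ 245.94.
At Q*, ordering cost (D/Q*)S equals holding cost (Q*/2)H, each = √(DSH/2).
Minimum total = √(2DSH) = √(2 × 46,320 × 11.1 × 17) ≈ 4181.049.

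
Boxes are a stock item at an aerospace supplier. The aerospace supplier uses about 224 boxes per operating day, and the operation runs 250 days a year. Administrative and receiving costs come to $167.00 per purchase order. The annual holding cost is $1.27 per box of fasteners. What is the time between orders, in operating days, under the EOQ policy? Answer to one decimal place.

T ≈ 17.1 days

Annual demand D = 224 × 250 = 56,000.
EOQ = √(2DS/H) = √(2 × 56,000 × 167 / 1.27) ≈ 3837.65.
Cycle time = Q*/D × 250 = 3837.65 / 56,000 × 250 ≈ 17.132 days.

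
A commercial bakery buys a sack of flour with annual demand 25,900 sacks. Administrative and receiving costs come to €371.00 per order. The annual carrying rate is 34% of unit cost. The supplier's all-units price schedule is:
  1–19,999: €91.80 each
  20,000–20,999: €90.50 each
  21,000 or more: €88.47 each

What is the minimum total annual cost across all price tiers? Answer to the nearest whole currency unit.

Holding cost per unit per year at price C is H = 0.34·C.
For each price level, check whether its EOQ is feasible; otherwise the best quantity at that price is the breakpoint.
EOQ at €91.80 = 784.7 (feasible in tier 1): TC = 25,900×€91.80 + (25,900/784.7)×371 + (784.7/2)×0.34×€91.80 = €2,402,111.34.
EOQ at €90.50 = 790.3 < 20000, so use break Q=20000: TC = 25,900×€90.50 + (25,900/20000.0)×371 + (20000.0/2)×0.34×€90.50 = €2,652,130.44.
EOQ at €88.47 = 799.3 < 21000, so use break Q=21000: TC = 25,900×€88.47 + (25,900/21000.0)×371 + (21000.0/2)×0.34×€88.47 = €2,607,668.47.
Lowest total cost among the candidates is at Q = 784.7.

TC* ≈ €2,402,111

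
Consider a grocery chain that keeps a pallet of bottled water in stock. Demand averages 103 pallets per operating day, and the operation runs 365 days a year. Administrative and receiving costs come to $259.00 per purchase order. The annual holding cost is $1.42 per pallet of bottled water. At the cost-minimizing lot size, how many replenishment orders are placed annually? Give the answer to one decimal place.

Annual demand D = 103 × 365 = 37,595.
Q* = √(2DS/H) = √(2 × 37,595 × 259 / 1.42) ≈ 3703.27.
Orders per year = D / Q* = 37,595 / 3703.27 ≈ 10.152.

N ≈ 10.2 orders per year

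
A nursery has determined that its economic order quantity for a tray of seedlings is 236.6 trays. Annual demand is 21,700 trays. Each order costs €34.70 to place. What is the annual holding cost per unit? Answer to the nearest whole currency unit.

H ≈ €27

Invert the EOQ relation Q*² = 2DS/H.
From Q* = √(2DS/H): H = 2DS / Q*² = 2 × 21,700 × 34.7 / 236.6² = 26.9023.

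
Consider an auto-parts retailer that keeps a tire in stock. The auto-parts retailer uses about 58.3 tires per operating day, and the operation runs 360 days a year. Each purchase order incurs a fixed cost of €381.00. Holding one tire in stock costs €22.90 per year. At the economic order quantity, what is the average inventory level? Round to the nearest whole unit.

Annual demand D = 58.3 × 360 = 20,988.
Q* = √(2DS/H) = √(2 × 20,988 × 381 / 22.9) ≈ 835.69.
Average inventory = Q*/2 ≈ 835.69 / 2 = 417.845.

Average inventory ≈ 418 tires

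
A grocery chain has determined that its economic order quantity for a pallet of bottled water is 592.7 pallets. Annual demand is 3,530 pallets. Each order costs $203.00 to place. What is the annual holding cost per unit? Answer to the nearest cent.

The basic EOQ model gives Q* = √(2DS/H); rearrange for the unknown.
From Q* = √(2DS/H): H = 2DS / Q*² = 2 × 3,530 × 203 / 592.7² = 4.0797.

H ≈ $4.08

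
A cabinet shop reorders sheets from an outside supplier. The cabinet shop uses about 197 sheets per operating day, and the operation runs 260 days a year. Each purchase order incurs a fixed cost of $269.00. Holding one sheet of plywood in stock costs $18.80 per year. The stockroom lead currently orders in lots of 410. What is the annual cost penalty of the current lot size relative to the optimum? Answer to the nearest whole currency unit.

Extra cost ≈ $14,698 per year

Annual demand D = 197 × 260 = 51,220.
EOQ = √(2DS/H) = √(2 × 51,220 × 269 / 18.8) ≈ 1210.69.
Cost at Q* = (D/Q*)S + (Q*/2)H = √(2DSH) ≈ $22,760.92.
Cost at Q = 410: (51,220/410)×269 + (410/2)×18.8 = $33,605.32 + $3,854.00 = $37,459.32.
Excess = $37,459.32 − $22,760.92 = $14,698.40.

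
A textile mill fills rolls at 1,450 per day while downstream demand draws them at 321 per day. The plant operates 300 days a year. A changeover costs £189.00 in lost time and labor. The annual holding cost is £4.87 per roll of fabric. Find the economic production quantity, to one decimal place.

Annual demand D = 321 × 300 = 96,300.
Production build-up factor (1 − d/p) = 1 − 321/1,450 = 0.7786.
Q* = √(2DS / (H(1 − d/p))) = √(2 × 96,300 × 189 / (4.87 × 0.7786)).
= √(36,401,400 / 3.7919) ≈ 3098.358.

Q* ≈ 3,098.4 rolls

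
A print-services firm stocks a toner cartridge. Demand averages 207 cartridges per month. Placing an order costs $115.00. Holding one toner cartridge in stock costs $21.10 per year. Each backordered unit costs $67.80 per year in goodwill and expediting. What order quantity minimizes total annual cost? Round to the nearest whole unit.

Q* ≈ 188 cartridges

Annual demand D = 207 × 12 = 2,484.
With planned backorders, Q* = √(2DS/H) · √((H+B)/B).
√(2DS/H) = √(2 × 2,484 × 115 / 21.1) = 164.550.
√((H+B)/B) = √((21.1+67.8)/67.8) = 1.1451.
Q* ≈ 188.423.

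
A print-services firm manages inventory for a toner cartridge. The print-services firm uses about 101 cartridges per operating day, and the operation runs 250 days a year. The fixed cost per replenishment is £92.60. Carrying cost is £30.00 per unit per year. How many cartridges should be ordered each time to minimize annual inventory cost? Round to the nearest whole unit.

Q* ≈ 395 cartridges

Annual demand D = 101 × 250 = 25,250.
EOQ = √(2DS / H) = √(2 × 25,250 × 92.6 / 30).
= √(4,676,300 / 30) = √155,876.6667 ≈ 394.812.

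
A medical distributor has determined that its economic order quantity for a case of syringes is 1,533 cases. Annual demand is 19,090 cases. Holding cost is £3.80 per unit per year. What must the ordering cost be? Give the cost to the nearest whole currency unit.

S ≈ £234

Invert the EOQ relation Q*² = 2DS/H.
From Q* = √(2DS/H): S = Q*²H / (2D) = 1,533² × 3.8 / (2 × 19,090) = 233.9009.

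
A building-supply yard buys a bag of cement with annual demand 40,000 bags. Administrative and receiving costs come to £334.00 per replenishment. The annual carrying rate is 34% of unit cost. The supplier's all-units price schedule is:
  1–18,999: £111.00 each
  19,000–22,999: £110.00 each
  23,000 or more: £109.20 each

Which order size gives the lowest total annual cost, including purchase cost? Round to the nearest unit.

Q* ≈ 841 bags

Holding cost per unit per year at price C is H = 0.34·C.
Evaluate total cost at each tier's feasible EOQ or, if the EOQ is below the tier, at the tier's minimum quantity.
EOQ at £111.00 = 841.4 (feasible in tier 1): TC = 40,000×£111.00 + (40,000/841.4)×334 + (841.4/2)×0.34×£111.00 = £4,471,755.52.
EOQ at £110.00 = 845.2 < 19000, so use break Q=19000: TC = 40,000×£110.00 + (40,000/19000.0)×334 + (19000.0/2)×0.34×£110.00 = £4,756,003.16.
EOQ at £109.20 = 848.3 < 23000, so use break Q=23000: TC = 40,000×£109.20 + (40,000/23000.0)×334 + (23000.0/2)×0.34×£109.20 = £4,795,552.87.
Lowest total cost is £4,471,755.52 at Q = 841.4.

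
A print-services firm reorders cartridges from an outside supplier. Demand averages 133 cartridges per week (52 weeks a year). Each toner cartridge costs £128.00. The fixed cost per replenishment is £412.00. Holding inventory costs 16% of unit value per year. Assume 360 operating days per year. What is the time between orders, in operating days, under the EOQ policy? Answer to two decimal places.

T ≈ 27.46 days

Annual demand D = 133 × 52 = 6,916.
Holding cost H = 0.16 × £128.00 = £20.4800 per unit per year.
Q* = √(2DS/H) = √(2 × 6,916 × 412 / 20.48) ≈ 527.50.
Cycle time = Q*/D × 360 = 527.50 / 6,916 × 360 ≈ 27.458 days.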